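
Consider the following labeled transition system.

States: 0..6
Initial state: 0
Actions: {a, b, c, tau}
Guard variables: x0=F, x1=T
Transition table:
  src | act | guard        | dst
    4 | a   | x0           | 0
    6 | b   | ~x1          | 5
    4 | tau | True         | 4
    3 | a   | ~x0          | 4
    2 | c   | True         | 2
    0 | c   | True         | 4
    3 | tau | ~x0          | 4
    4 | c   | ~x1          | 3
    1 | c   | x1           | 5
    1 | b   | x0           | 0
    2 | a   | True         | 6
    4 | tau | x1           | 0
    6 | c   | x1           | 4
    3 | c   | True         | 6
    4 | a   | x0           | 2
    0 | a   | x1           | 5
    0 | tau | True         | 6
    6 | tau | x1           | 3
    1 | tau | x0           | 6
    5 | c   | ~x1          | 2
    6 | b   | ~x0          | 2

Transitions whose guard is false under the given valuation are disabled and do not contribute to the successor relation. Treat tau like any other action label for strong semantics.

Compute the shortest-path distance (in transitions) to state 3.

Answer: 2

Analysis:
BFS to 3:
  Layer 0: {0}
  Layer 1: {4,5,6}
  Layer 2: {2,3}
depth(3)=2, e.g. tau·tau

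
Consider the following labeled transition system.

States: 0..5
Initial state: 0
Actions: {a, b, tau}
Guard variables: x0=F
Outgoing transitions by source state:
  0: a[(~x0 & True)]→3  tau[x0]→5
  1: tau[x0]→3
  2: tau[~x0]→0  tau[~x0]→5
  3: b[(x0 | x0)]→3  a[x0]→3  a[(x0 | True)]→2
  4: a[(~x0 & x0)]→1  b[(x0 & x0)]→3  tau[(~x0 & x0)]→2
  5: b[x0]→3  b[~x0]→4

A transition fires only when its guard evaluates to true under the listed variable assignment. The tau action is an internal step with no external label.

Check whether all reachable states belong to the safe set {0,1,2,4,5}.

Answer: INVARIANT VIOLATED at state 3

Analysis:
Inv-set: {0,1,2,4,5}
Reach set: {0,2,3,4,5}
  0: safe
  2: safe
  3: ✗ unsafe
  4: safe
  5: safe
witness against invariant: a → 3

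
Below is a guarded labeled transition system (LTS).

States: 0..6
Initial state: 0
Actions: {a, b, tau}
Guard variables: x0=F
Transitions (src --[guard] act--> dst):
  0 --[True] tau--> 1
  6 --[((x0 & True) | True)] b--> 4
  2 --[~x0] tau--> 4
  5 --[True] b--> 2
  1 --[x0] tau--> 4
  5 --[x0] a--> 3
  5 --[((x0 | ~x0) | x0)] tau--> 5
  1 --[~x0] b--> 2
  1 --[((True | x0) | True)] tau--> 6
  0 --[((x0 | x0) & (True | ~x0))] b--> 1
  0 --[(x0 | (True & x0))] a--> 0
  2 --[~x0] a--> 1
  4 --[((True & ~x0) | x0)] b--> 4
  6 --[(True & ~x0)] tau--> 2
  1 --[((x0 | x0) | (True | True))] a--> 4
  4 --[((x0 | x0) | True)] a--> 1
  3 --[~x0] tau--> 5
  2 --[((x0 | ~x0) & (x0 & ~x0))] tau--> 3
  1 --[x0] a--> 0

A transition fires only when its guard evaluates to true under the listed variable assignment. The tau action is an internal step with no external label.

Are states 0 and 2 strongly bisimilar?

Answer: NOT BISIMILAR

Working:
Refine partition for ~:
  round 0: {{0,1,2,3,4,5,6}}
  round 1: {{0,3},{1},{2},{4},{5,6}}
  round 2: {{0},{1},{2},{3},{4},{5},{6}}
7 equivalence class(es) (converged in 3)
0∈{0}, 2∈{2}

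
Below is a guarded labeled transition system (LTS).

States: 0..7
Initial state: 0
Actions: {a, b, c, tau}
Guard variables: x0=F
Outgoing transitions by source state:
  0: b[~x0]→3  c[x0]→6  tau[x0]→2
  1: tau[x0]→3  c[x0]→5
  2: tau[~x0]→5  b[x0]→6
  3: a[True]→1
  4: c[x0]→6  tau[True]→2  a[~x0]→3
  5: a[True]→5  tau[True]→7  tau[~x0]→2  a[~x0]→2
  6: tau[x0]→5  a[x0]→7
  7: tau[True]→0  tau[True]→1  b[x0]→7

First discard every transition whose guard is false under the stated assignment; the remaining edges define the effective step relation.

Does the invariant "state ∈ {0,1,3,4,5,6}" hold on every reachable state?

Allowed set {0,1,3,4,5,6}
R = {0,1,3}
  0: safe
  1: safe
  3: safe

Answer: INVARIANT HOLDS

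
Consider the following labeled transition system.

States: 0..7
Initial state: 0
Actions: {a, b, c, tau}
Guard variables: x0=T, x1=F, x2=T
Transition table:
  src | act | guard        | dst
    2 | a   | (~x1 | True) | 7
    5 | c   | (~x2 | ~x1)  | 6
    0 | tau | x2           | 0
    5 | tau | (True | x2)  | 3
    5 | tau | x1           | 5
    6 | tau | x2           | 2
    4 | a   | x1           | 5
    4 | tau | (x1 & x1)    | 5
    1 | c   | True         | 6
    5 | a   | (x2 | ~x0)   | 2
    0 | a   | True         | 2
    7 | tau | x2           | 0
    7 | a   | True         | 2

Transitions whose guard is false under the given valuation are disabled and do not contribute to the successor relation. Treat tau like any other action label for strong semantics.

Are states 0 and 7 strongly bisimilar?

Answer: BISIMILAR

Working:
Compute ~ classes (split until stable):
  π0 = {{0,1,2,3,4,5,6,7}}
  π1 = {{0,7},{1},{2},{3,4},{5},{6}}
Fixed point at round 2; 6 class(es).
[0]={0,7}  [7]={0,7}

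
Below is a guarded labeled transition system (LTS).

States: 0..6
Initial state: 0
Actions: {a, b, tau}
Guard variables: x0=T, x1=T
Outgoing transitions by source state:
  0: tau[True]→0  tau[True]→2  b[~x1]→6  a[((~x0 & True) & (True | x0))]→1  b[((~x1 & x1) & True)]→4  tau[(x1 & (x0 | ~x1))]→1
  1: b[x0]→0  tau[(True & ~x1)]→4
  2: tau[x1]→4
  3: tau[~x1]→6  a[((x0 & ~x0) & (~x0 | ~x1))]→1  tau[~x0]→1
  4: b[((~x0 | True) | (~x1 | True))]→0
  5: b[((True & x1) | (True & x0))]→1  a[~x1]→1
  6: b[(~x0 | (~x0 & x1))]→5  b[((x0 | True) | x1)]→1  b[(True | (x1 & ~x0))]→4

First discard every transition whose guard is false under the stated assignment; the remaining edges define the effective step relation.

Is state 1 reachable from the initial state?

Answer: REACHABLE

Trace:
9 transition(s) survive guard evaluation.
depth 0: {0}
depth 1: {1,2}  total {0,1,2}
depth 2: {4}  total {0,1,2,4}
Reachable = {0,1,2,4}
witness 1: tau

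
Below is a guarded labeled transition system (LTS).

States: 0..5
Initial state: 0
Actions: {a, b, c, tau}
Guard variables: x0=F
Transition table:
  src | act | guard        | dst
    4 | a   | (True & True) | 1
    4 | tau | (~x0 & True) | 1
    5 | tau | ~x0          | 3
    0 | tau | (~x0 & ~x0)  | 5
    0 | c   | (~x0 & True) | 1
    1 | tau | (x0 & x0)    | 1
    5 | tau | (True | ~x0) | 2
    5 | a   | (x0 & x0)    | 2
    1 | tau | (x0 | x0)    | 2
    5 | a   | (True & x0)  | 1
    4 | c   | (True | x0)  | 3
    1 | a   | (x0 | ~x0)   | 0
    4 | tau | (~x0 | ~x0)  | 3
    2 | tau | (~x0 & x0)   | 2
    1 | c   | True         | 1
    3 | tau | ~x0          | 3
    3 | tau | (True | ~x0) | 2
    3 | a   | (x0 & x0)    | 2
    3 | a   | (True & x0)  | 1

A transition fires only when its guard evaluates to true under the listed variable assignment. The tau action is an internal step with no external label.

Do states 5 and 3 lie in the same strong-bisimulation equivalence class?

Answer: BISIMILAR

Working:
Compute ~ classes (split until stable):
  P[0] = {{0,1,2,3,4,5}}
  P[1] = {{0},{1},{2},{3,5},{4}}
5 equivalence class(es) (converged in 2)
class of 5: {3,5}; class of 3: {3,5}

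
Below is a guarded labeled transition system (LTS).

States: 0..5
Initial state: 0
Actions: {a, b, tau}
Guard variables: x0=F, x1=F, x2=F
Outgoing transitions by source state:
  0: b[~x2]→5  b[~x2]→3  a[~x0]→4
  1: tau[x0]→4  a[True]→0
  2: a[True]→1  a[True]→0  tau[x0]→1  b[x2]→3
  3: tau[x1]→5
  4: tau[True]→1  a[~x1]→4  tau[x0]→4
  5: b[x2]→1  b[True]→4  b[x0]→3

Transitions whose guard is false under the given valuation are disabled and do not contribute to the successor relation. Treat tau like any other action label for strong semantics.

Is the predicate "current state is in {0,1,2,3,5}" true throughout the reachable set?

Inv-set: {0,1,2,3,5}
Reachable = {0,1,3,4,5}
  0: ok
  1: ok
  3: ok
  4: ✗ unsafe
  5: ok
reach 4 via a — violates

Answer: INVARIANT VIOLATED at state 4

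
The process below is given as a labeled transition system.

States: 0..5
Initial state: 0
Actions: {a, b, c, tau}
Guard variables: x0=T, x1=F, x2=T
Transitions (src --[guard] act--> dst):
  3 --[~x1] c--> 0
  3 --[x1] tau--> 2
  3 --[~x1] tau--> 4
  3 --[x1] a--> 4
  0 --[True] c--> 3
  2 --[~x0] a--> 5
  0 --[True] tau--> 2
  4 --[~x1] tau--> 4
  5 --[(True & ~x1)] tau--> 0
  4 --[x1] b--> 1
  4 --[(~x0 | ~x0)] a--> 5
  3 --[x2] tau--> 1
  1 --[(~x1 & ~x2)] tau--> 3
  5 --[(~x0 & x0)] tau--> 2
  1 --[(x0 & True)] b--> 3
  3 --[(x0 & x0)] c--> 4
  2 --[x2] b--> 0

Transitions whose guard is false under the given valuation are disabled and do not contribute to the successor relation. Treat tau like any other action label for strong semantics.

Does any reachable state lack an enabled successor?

R = {0,1,2,3,4}
  0: c→3  tau→2  [2 out]
  1: b→3  [1 out]
  2: b→0  [1 out]
  3: c→0  c→4  tau→1  tau→4  [4 out]
  4: tau→4  [1 out]

Answer: DEADLOCK-FREE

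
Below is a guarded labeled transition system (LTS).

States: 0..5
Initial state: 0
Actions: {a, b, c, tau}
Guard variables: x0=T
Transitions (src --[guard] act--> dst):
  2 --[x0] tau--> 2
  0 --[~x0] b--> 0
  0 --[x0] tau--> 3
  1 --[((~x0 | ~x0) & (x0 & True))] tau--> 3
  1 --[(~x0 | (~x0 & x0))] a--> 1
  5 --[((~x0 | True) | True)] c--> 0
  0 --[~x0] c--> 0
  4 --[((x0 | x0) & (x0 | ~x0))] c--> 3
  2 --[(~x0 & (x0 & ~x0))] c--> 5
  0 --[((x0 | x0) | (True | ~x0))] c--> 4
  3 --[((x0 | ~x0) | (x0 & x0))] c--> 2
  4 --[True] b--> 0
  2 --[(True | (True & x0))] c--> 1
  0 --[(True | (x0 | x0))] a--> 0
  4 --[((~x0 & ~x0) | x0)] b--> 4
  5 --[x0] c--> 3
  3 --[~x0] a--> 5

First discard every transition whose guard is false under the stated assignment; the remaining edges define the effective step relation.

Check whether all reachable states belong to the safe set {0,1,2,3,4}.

Answer: INVARIANT HOLDS

Trace:
Allowed set {0,1,2,3,4}
Reachable = {0,1,2,3,4}
  0: ✓
  1: ✓
  2: ✓
  3: ✓
  4: ✓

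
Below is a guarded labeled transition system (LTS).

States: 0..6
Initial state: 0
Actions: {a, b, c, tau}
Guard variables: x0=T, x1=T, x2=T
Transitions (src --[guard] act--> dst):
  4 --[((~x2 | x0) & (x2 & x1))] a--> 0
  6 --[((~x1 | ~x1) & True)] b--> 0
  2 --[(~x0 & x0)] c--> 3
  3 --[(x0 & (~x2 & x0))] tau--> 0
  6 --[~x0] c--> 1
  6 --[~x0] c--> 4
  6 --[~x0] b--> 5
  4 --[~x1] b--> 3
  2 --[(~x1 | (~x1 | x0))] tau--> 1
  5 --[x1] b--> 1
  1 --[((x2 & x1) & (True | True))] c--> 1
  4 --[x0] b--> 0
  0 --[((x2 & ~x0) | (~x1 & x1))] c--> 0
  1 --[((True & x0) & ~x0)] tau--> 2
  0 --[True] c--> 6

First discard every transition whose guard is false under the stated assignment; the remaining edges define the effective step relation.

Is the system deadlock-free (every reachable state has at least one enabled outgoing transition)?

R = {0,6}
  0: c→6  [1 out]
  6: ∅  [STUCK]
witness 6: c

Answer: DEADLOCK at state 6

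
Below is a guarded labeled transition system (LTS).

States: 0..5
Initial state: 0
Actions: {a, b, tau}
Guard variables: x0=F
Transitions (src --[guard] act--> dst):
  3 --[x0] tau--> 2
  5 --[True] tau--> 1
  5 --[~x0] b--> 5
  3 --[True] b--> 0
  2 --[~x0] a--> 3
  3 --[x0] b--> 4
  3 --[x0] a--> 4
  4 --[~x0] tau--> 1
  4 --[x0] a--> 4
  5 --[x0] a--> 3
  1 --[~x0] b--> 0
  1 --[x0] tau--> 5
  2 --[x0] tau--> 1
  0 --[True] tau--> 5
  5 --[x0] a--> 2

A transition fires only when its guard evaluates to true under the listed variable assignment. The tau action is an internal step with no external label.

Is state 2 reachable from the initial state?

Guard filter leaves 7 enabled edge(s).
Layer 0: {0}
Layer 1: {5}  total {0,5}
Layer 2: {1}  total {0,1,5}
Reach set: {0,1,5}

Answer: UNREACHABLE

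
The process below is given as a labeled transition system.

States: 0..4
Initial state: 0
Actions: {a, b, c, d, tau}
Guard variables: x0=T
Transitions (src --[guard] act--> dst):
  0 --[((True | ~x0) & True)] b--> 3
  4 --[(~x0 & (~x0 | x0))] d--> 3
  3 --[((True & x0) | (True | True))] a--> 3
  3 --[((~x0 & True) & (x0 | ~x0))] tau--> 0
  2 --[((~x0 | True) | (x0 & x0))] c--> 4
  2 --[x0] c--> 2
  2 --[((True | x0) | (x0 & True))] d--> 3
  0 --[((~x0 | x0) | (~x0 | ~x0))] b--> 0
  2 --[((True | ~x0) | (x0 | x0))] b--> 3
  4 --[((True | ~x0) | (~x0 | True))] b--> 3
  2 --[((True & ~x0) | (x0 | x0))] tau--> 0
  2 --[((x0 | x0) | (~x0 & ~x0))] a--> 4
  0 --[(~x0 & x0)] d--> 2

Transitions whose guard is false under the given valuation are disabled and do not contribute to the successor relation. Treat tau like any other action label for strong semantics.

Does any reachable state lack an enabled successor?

R = {0,3}
  0: b→0  b→3  [deg 2]
  3: a→3  [deg 1]

Answer: DEADLOCK-FREE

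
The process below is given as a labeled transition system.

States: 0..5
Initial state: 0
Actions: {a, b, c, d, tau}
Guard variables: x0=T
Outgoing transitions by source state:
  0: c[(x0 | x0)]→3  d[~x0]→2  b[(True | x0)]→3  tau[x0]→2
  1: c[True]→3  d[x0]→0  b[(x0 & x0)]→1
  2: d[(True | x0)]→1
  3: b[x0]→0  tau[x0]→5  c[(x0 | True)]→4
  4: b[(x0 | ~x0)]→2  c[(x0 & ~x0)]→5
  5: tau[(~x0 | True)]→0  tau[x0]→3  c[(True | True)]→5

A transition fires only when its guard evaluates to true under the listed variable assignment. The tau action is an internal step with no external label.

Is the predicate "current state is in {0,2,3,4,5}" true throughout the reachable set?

Inv-set: {0,2,3,4,5}
Reach set: {0,1,2,3,4,5}
  0: ok
  1: outside
  2: ok
  3: ok
  4: ok
  5: ok
counterexample path to 1: tau·d

Answer: INVARIANT VIOLATED at state 1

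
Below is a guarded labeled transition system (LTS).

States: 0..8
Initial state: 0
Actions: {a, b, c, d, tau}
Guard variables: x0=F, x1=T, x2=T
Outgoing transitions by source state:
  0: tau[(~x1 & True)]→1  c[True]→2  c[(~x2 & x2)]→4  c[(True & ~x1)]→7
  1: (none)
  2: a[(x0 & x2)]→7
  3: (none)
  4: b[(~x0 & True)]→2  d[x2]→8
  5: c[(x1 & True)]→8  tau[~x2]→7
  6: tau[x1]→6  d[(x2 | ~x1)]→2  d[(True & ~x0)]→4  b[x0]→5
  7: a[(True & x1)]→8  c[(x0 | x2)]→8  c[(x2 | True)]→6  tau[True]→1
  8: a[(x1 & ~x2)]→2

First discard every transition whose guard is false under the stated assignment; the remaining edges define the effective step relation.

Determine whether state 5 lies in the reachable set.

After dropping false guards: 11 live edges.
Layer 0: {0}
Layer 1: {2}  cumulative {0,2}
R = {0,2}

Answer: UNREACHABLE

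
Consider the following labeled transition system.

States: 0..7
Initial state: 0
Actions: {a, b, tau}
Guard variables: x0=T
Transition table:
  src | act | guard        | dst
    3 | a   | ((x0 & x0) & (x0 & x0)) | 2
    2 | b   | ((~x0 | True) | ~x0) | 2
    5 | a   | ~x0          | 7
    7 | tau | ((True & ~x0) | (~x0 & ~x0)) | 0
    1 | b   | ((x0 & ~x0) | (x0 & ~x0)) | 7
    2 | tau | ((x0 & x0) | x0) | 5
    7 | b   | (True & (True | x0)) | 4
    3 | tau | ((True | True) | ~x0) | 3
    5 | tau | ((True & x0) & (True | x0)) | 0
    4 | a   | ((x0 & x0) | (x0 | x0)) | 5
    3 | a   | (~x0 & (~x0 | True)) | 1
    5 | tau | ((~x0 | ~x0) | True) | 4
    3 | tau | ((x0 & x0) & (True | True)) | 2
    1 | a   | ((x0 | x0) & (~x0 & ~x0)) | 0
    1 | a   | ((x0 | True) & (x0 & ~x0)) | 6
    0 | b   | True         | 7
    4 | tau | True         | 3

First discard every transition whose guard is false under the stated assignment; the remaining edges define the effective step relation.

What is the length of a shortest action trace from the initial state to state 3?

Answer: 3

Working:
Layered search for 3:
  depth 0: {0}
  depth 1: {7}
  depth 2: {4}
  depth 3: {3,5}
depth(3)=3, e.g. b·b·tau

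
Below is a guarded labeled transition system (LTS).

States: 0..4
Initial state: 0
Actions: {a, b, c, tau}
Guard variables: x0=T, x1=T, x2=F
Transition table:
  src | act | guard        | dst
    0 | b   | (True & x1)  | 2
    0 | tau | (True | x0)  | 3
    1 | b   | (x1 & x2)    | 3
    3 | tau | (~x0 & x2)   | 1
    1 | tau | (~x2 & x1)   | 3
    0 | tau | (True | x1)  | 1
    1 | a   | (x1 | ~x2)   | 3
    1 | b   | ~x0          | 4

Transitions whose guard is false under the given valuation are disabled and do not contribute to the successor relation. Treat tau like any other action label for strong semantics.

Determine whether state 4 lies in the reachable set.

Guard filter leaves 5 enabled edge(s).
depth 0: {0}
depth 1: {1,2,3}  now seen {0,1,2,3}
Reachable = {0,1,2,3}

Answer: UNREACHABLE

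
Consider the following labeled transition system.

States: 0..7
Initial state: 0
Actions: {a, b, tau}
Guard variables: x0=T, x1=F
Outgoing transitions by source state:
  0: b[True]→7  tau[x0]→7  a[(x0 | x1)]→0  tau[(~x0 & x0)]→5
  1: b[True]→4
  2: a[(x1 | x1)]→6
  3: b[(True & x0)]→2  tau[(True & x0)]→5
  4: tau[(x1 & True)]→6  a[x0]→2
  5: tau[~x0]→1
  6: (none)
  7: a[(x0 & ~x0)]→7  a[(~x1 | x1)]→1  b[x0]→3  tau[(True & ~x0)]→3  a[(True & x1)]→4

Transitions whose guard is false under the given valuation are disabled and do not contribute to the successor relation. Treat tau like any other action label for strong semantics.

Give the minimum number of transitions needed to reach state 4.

BFS to 4:
  depth 0: {0}
  depth 1: {7}
  depth 2: {1,3}
  depth 3: {2,4,5}
4 enters at depth 3; path b·a·b

Answer: 3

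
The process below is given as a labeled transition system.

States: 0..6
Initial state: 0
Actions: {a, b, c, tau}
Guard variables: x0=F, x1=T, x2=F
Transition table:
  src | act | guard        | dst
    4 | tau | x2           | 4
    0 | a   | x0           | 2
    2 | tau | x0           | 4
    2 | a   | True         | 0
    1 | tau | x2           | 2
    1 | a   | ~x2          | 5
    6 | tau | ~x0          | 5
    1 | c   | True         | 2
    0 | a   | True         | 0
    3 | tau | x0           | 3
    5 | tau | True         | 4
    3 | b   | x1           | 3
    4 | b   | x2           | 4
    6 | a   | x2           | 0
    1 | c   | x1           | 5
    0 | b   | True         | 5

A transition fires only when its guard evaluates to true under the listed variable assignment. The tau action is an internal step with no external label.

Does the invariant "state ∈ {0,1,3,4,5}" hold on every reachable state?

Answer: INVARIANT HOLDS

Analysis:
Inv-set: {0,1,3,4,5}
Reach set: {0,4,5}
  0: safe
  4: safe
  5: safe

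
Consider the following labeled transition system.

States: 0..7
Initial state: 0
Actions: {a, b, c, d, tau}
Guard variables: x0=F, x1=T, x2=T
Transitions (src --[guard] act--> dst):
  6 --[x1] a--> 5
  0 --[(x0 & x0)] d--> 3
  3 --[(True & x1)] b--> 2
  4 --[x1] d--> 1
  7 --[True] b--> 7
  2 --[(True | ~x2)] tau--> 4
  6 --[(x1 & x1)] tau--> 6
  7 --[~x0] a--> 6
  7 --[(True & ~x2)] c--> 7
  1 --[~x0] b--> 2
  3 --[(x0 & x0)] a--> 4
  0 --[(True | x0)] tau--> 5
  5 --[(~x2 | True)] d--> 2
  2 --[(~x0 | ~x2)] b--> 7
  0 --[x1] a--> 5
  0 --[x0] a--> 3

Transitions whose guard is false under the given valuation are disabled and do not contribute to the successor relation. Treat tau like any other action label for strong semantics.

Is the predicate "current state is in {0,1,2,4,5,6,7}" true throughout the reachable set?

Safe = {0,1,2,4,5,6,7}
R = {0,1,2,4,5,6,7}
  0: safe
  1: safe
  2: safe
  4: safe
  5: safe
  6: safe
  7: safe

Answer: INVARIANT HOLDS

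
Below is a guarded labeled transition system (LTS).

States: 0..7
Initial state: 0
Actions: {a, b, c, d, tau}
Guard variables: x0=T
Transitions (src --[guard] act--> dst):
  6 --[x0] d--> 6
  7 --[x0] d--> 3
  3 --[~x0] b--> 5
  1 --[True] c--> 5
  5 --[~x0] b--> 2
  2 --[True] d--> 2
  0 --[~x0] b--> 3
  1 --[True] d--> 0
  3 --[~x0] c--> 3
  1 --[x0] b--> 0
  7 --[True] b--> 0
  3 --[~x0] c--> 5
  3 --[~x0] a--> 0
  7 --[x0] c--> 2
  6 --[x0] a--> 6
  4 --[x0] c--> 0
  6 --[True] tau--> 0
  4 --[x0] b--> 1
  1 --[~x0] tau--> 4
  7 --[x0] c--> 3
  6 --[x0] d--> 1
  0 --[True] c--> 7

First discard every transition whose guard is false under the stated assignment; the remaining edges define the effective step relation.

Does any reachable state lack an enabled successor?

R = {0,2,3,7}
  0: c→7  [1 out]
  2: d→2  [1 out]
  3: ∅  [STUCK]
  7: b→0  c→2  c→3  d→3  [4 out]
witness 3: c·d

Answer: DEADLOCK at state 3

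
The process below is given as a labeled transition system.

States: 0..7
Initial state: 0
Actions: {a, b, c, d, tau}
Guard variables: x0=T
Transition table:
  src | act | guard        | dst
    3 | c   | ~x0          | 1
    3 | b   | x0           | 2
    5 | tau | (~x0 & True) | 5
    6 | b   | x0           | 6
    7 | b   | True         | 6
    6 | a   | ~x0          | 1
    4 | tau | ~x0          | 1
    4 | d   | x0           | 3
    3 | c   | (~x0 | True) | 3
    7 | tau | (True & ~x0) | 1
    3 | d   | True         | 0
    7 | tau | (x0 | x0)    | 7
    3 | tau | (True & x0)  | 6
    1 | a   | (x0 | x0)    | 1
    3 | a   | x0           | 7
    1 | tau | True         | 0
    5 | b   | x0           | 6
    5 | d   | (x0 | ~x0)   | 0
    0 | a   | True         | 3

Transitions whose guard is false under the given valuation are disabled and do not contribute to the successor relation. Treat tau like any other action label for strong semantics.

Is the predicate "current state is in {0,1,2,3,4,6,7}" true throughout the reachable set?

Safe = {0,1,2,3,4,6,7}
Reachable = {0,2,3,6,7}
  0: safe
  2: safe
  3: safe
  6: safe
  7: safe

Answer: INVARIANT HOLDS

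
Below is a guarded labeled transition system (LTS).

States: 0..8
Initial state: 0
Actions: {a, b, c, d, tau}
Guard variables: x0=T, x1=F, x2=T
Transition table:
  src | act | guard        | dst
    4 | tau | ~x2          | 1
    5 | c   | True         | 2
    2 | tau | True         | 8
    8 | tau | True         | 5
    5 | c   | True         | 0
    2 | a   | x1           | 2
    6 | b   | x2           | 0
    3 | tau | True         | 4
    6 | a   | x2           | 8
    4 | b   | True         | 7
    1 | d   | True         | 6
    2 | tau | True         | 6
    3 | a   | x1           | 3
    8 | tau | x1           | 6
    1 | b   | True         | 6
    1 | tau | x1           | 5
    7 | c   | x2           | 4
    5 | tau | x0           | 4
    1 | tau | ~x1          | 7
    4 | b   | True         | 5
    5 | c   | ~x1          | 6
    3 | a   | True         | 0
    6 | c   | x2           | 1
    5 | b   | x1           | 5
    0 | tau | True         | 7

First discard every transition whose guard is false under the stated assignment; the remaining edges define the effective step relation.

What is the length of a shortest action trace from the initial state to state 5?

Answer: 3

Working:
BFS to 5:
  Layer 0: {0}
  Layer 1: {7}
  Layer 2: {4}
  Layer 3: {5}
5 enters at depth 3; path tau·c·b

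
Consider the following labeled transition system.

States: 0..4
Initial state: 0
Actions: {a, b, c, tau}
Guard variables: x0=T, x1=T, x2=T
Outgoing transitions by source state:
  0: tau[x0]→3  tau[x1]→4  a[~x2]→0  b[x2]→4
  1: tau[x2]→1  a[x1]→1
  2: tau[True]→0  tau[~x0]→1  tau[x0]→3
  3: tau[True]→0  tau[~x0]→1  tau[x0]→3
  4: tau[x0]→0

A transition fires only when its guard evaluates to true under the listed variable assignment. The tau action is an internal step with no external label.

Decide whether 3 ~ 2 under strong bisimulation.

Compute ~ classes (split until stable):
  P[0] = {{0,1,2,3,4}}
  P[1] = {{0},{1},{2,3,4}}
  P[2] = {{0},{1},{2,3},{4}}
Fixed point at round 3; 4 class(es).
[3]={2,3}  [2]={2,3}

Answer: BISIMILAR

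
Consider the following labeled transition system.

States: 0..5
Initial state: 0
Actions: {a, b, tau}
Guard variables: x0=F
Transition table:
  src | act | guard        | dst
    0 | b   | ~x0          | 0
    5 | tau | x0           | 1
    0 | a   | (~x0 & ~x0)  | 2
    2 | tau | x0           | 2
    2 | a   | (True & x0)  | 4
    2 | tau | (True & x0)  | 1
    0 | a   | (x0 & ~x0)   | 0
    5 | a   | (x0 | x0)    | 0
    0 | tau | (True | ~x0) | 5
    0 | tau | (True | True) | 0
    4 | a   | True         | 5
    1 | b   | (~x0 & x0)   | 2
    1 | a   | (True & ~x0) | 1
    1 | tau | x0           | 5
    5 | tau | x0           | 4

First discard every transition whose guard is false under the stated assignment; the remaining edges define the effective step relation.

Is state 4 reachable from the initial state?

Answer: UNREACHABLE

Analysis:
6 transition(s) survive guard evaluation.
Layer 0: {0}
Layer 1: {2,5}  now seen {0,2,5}
R = {0,2,5}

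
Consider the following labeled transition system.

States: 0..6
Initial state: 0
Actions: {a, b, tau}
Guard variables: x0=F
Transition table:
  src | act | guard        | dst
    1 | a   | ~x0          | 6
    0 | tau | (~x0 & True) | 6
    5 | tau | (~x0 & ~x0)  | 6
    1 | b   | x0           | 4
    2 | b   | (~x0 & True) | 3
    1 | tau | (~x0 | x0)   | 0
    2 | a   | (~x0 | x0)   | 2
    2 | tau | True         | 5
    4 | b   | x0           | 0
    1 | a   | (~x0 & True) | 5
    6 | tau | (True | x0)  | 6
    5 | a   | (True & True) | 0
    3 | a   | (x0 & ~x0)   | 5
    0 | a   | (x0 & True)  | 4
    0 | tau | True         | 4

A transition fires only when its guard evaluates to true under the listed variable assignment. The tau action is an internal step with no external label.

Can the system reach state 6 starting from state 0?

After dropping false guards: 11 live edges.
L0 = {0}
L1 = {4,6}  total {0,4,6}
Reachable = {0,4,6}
trace reaching 6: tau

Answer: REACHABLE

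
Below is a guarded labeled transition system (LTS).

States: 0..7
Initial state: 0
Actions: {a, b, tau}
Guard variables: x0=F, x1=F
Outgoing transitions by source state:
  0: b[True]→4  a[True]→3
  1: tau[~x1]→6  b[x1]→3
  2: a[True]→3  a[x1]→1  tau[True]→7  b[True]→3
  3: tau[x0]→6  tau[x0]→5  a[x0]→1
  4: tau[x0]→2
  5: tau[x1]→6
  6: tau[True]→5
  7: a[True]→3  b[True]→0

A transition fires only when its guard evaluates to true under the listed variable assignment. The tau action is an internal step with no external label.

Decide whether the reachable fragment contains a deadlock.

Reach set: {0,3,4}
  0: a→3  b→4  [2 out]
  3: ∅  [deadlock]
  4: ∅  [deadlock]
trace reaching 3: a

Answer: DEADLOCK at state 3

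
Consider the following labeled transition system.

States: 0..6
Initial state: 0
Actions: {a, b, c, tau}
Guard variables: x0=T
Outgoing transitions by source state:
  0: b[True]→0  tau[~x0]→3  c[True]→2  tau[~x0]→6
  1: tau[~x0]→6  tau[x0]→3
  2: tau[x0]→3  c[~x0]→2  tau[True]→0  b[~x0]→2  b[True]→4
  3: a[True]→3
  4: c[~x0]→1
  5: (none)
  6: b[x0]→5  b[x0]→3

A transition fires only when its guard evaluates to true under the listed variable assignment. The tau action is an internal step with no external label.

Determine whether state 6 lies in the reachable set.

Guard filter leaves 9 enabled edge(s).
Layer 0: {0}
Layer 1: {2}  now seen {0,2}
Layer 2: {3,4}  now seen {0,2,3,4}
Reachable = {0,2,3,4}

Answer: UNREACHABLE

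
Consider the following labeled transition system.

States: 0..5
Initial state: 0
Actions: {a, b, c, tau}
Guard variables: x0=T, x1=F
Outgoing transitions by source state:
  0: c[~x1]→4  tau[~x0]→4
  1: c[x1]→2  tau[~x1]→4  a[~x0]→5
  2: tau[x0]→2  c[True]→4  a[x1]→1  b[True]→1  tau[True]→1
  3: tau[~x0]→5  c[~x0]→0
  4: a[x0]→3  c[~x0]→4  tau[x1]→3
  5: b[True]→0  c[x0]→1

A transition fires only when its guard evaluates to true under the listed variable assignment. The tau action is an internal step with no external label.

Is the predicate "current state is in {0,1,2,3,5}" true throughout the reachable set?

Safe = {0,1,2,3,5}
Reachable = {0,3,4}
  0: ✓
  3: ✓
  4: VIOLATES
counterexample path to 4: c

Answer: INVARIANT VIOLATED at state 4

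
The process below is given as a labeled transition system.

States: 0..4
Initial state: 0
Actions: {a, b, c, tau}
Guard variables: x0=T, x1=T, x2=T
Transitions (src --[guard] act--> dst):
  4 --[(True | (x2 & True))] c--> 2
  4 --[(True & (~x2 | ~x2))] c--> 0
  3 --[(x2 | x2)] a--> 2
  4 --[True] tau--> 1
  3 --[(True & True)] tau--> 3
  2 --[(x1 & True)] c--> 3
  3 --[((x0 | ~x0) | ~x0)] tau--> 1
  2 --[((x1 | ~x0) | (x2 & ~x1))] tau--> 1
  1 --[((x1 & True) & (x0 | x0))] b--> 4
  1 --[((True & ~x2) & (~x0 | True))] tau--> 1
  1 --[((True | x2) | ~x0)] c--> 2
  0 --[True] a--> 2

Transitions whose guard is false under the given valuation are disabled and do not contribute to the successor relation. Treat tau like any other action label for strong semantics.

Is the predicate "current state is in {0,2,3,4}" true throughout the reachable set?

Answer: INVARIANT VIOLATED at state 1

Working:
Safe = {0,2,3,4}
Reachable = {0,1,2,3,4}
  0: safe
  1: outside
  2: safe
  3: safe
  4: safe
reach 1 via a·tau — violates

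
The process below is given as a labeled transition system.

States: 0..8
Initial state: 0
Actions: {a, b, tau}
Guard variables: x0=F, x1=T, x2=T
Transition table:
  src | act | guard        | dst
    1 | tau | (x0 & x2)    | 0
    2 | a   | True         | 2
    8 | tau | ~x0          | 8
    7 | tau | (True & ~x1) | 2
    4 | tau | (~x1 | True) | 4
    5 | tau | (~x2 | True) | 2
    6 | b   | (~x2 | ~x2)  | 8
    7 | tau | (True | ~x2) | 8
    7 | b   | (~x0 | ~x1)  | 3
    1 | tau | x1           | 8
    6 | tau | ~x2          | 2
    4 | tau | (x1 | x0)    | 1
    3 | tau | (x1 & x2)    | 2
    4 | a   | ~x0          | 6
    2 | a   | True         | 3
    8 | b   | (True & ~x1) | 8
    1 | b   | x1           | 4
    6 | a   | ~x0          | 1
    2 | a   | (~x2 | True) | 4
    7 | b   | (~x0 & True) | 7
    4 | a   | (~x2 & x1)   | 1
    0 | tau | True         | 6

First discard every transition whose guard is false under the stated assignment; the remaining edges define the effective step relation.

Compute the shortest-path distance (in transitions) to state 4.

Layered search for 4:
  Layer 0: {0}
  Layer 1: {6}
  Layer 2: {1}
  Layer 3: {4,8}
4 enters at depth 3; path tau·a·b

Answer: 3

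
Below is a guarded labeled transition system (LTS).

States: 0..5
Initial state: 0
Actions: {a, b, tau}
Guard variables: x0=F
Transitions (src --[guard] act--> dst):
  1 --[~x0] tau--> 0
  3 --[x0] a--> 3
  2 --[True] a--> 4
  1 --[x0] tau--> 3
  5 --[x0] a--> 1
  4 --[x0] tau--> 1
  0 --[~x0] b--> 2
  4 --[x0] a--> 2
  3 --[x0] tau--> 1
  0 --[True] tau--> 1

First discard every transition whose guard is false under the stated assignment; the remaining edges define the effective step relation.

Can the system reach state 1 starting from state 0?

Answer: REACHABLE

Trace:
Guard filter leaves 4 enabled edge(s).
L0 = {0}
L1 = {1,2}  now seen {0,1,2}
L2 = {4}  now seen {0,1,2,4}
Reach set: {0,1,2,4}
Path to 1: tau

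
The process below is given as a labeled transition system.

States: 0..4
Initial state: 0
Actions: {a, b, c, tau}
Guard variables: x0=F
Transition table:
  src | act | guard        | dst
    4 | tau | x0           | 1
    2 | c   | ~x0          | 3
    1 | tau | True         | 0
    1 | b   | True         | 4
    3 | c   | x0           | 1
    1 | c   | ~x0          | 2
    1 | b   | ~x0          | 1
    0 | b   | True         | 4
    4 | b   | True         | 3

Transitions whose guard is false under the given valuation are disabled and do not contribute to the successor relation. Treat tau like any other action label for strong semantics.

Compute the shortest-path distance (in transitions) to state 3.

Answer: 2

Working:
Breadth-first toward 3:
  Layer 0: {0}
  Layer 1: {4}
  Layer 2: {3}
depth(3)=2, e.g. b·b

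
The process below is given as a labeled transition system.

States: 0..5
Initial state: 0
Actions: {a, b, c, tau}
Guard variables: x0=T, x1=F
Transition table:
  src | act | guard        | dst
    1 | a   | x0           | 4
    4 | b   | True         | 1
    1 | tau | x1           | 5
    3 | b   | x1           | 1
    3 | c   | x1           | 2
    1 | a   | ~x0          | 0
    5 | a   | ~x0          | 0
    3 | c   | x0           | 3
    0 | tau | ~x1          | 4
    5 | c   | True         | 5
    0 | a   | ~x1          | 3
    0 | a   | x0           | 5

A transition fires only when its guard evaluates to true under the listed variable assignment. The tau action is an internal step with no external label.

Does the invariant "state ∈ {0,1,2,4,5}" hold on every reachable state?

Answer: INVARIANT VIOLATED at state 3

Trace:
Allowed set {0,1,2,4,5}
R = {0,1,3,4,5}
  0: ok
  1: ok
  3: outside
  4: ok
  5: ok
counterexample path to 3: a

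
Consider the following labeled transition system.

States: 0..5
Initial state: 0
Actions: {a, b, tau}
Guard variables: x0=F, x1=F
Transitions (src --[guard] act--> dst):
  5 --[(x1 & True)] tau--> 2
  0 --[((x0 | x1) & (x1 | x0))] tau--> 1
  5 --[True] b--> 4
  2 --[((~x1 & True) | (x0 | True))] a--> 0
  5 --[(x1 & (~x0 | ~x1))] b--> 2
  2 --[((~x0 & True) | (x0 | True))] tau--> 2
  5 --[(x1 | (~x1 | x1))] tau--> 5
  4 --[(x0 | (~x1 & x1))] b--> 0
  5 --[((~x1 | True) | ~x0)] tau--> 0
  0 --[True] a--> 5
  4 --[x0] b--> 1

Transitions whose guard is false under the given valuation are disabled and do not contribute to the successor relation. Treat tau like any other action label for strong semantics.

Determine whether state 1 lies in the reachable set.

Answer: UNREACHABLE

Analysis:
6 transition(s) survive guard evaluation.
L0 = {0}
L1 = {5}  now seen {0,5}
L2 = {4}  now seen {0,4,5}
R = {0,4,5}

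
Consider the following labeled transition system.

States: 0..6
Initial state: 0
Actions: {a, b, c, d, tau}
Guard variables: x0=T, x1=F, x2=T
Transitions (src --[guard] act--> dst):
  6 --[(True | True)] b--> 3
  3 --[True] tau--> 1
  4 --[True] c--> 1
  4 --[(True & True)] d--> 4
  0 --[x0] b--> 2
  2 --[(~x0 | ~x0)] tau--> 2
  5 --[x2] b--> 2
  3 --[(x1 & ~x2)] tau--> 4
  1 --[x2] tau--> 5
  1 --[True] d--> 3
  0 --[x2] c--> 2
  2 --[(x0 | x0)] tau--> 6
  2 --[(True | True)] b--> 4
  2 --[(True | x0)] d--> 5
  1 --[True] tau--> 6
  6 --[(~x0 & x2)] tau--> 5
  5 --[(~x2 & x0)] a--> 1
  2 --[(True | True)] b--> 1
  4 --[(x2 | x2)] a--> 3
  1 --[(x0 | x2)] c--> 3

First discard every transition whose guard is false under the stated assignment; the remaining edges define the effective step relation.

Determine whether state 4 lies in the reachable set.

Answer: REACHABLE

Trace:
After dropping false guards: 16 live edges.
depth 0: {0}
depth 1: {2}  now seen {0,2}
depth 2: {1,4,5,6}  now seen {0,1,2,4,5,6}
depth 3: {3}  now seen {0,1,2,3,4,5,6}
Reachable = {0,1,2,3,4,5,6}
witness 4: b·b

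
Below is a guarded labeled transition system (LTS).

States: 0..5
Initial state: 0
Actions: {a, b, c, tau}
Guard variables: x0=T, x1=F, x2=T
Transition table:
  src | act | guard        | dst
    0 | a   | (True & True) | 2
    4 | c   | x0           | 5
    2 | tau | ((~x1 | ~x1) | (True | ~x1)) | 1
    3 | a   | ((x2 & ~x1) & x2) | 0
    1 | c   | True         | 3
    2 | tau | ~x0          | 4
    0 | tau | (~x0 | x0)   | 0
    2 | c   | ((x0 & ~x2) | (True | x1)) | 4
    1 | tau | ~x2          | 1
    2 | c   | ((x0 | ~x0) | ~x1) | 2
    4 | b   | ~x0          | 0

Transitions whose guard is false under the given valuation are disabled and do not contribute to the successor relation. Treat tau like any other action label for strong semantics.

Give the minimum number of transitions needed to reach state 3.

Breadth-first toward 3:
  Layer 0: {0}
  Layer 1: {2}
  Layer 2: {1,4}
  Layer 3: {3,5}
3 enters at depth 3; path a·tau·c

Answer: 3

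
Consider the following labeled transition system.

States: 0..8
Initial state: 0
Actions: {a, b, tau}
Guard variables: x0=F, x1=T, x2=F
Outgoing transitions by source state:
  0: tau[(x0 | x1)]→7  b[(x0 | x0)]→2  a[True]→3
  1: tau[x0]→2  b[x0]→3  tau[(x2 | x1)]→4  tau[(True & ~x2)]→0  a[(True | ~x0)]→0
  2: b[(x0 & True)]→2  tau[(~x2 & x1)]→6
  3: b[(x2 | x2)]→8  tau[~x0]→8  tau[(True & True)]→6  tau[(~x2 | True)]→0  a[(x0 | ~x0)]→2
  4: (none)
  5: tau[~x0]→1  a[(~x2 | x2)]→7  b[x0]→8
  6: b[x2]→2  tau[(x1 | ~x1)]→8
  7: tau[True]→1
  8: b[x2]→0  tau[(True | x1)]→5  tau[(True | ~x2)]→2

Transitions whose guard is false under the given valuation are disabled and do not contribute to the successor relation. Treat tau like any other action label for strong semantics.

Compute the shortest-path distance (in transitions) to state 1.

Answer: 2

Working:
Layered search for 1:
  L0 = {0}
  L1 = {3,7}
  L2 = {1,2,6,8}
depth(1)=2, e.g. tau·tau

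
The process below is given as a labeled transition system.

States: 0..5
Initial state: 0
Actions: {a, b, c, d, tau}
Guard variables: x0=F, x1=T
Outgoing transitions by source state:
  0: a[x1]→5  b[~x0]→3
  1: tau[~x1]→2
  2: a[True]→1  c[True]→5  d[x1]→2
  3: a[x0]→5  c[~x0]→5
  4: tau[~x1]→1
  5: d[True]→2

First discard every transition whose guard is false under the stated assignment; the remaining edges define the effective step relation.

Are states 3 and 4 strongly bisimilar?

Compute ~ classes (split until stable):
  π0 = {{0,1,2,3,4,5}}
  π1 = {{0},{1,4},{2},{3},{5}}
5 equivalence class(es) (converged in 2)
class of 3: {3}; class of 4: {1,4}

Answer: NOT BISIMILAR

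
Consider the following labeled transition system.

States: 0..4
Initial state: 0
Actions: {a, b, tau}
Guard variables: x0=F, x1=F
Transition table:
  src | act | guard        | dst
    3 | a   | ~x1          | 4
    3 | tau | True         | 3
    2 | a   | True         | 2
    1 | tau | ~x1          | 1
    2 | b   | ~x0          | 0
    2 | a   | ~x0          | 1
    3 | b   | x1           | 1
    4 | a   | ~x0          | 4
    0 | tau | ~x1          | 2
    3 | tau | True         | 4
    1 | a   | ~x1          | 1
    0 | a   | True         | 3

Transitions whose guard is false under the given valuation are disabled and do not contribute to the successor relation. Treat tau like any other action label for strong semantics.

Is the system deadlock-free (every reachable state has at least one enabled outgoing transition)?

Answer: DEADLOCK-FREE

Working:
Reachable = {0,1,2,3,4}
  0: a→3  tau→2  [2 out]
  1: a→1  tau→1  [2 out]
  2: a→1  a→2  b→0  [3 out]
  3: a→4  tau→3  tau→4  [3 out]
  4: a→4  [1 out]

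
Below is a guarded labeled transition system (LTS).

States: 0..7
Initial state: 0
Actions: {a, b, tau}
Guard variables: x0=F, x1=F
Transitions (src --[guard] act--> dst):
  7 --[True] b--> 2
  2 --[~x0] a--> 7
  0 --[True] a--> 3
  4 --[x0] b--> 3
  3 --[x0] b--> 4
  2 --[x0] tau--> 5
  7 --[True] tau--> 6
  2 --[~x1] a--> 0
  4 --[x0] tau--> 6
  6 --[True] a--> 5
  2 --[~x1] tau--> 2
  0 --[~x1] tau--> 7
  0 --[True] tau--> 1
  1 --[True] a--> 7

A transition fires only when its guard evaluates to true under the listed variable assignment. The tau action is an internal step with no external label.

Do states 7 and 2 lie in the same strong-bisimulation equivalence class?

Compute ~ classes (split until stable):
  round 0: {{0,1,2,3,4,5,6,7}}
  round 1: {{0,2},{1,6},{3,4,5},{7}}
  round 2: {{0},{1},{2},{3,4,5},{6},{7}}
stable after 3 split(s): 6 block(s)
class of 7: {7}; class of 2: {2}

Answer: NOT BISIMILAR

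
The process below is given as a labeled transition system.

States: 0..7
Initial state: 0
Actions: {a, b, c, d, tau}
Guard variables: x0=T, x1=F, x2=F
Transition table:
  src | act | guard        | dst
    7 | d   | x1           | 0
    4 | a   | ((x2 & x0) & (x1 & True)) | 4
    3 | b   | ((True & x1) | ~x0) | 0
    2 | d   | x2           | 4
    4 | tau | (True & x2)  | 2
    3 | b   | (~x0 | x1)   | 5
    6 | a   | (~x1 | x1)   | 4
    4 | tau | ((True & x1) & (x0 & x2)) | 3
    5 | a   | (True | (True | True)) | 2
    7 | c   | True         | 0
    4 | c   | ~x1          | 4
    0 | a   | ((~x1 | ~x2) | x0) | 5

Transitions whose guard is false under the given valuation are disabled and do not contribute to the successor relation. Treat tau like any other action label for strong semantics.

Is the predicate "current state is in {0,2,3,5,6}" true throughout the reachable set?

Answer: INVARIANT HOLDS

Analysis:
Safe = {0,2,3,5,6}
Reach set: {0,2,5}
  0: safe
  2: safe
  5: safe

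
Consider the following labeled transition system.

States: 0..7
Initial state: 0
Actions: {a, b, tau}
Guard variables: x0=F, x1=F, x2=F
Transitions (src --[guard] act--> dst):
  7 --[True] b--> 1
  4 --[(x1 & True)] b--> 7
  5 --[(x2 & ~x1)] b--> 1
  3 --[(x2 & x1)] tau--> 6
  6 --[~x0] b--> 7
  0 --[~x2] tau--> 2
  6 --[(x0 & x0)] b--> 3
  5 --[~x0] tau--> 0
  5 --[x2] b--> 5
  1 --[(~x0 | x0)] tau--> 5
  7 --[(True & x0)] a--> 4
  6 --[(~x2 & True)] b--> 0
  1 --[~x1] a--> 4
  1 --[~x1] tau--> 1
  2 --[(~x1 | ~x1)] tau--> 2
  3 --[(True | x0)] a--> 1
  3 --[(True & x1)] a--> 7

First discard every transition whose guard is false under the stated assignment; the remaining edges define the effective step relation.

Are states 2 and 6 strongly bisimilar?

Answer: NOT BISIMILAR

Trace:
Bisimulation quotient by refinement:
  P[0] = {{0,1,2,3,4,5,6,7}}
  P[1] = {{0,2,5},{1},{3},{4},{6,7}}
  P[2] = {{0,2,5},{1},{3},{4},{6},{7}}
stable after 3 split(s): 6 block(s)
[2]={0,2,5}  [6]={6}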